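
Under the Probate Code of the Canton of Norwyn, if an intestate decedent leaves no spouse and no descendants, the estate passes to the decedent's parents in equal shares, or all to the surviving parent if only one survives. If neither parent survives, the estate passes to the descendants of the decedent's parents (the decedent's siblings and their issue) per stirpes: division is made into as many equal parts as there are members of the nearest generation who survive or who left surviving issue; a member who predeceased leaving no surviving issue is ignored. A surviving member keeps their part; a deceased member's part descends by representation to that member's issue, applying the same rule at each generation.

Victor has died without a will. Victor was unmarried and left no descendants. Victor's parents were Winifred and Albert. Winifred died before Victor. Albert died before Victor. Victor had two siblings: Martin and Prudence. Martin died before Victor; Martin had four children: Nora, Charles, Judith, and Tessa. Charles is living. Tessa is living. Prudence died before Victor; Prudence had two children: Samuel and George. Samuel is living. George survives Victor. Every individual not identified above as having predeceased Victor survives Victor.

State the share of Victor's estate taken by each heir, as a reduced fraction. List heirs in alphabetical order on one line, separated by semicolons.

Charles 1/8; George 1/4; Judith 1/8; Nora 1/8; Samuel 1/4; Tessa 1/8

Neither parent survives and there are no descendants, so the estate passes to Victor's siblings and their issue per stirpes.
The estate is divided into 2 equal shares of 1/2 among Martin, Prudence.
Martin predeceased; the 1/2 allotted to Martin's branch passes to Martin's issue by representation.
The 1/2 is divided into 4 equal shares of 1/8 among Nora, Charles, Judith, Tessa.
Nora is living and takes 1/8.
Charles is living and takes 1/8.
Judith is living and takes 1/8.
Tessa is living and takes 1/8.
Prudence predeceased; the 1/2 allotted to Prudence's branch passes to Prudence's issue by representation.
The 1/2 is divided into 2 equal shares of 1/4 among Samuel, George.
Samuel is living and takes 1/4.
George is living and takes 1/4.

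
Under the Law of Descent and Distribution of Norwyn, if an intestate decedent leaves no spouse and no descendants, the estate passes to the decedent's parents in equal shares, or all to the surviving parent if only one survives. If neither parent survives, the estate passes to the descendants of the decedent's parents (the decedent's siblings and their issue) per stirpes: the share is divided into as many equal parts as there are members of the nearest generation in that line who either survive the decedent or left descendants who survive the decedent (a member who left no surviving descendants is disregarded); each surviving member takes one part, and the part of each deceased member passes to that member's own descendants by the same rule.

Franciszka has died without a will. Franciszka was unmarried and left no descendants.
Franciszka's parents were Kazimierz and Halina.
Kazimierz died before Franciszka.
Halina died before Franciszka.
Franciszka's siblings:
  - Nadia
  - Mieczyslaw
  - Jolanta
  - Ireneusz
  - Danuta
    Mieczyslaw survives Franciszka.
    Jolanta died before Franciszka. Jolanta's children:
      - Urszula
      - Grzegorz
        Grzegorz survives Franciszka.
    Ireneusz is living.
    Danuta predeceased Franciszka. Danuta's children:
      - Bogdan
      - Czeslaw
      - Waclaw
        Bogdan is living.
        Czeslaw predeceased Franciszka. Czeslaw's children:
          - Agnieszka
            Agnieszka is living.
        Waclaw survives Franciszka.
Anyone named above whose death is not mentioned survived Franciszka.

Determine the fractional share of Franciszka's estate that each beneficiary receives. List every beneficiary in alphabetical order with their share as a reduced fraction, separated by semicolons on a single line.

Neither parent survives and there are no descendants, so the estate passes to Franciszka's siblings and their issue per stirpes.
The estate is divided into 5 equal shares of 1/5 among Nadia, Mieczyslaw, Jolanta, Ireneusz, Danuta.
Nadia is living and takes 1/5.
Mieczyslaw is living and takes 1/5.
Jolanta predeceased; the 1/5 allotted to Jolanta's branch passes to Jolanta's issue by representation.
The 1/5 is divided into 2 equal shares of 1/10 among Urszula, Grzegorz.
Urszula is living and takes 1/10.
Grzegorz is living and takes 1/10.
Ireneusz is living and takes 1/5.
Danuta predeceased; the 1/5 allotted to Danuta's branch passes to Danuta's issue by representation.
The 1/5 is divided into 3 equal shares of 1/15 among Bogdan, Czeslaw, Waclaw.
Bogdan is living and takes 1/15.
Czeslaw predeceased; the 1/15 allotted to Czeslaw's branch passes to Czeslaw's issue by representation.
Agnieszka is the sole taker at this level and receives the full 1/15.
Waclaw is living and takes 1/15.

Agnieszka 1/15; Bogdan 1/15; Grzegorz 1/10; Ireneusz 1/5; Mieczyslaw 1/5; Nadia 1/5; Urszula 1/10; Waclaw 1/15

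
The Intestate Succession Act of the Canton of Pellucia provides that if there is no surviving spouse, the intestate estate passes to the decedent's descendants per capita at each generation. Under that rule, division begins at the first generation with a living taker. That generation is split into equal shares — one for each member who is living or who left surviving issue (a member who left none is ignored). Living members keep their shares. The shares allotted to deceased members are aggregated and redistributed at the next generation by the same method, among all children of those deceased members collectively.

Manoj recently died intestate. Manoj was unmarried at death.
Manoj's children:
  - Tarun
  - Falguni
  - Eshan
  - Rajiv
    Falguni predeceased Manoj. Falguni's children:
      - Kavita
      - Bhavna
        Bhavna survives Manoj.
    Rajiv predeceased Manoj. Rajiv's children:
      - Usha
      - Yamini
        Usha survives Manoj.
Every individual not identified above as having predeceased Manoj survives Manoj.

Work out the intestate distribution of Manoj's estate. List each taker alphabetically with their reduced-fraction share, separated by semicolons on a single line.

Bhavna 1/8; Eshan 1/4; Kavita 1/8; Tarun 1/4; Usha 1/8; Yamini 1/8

There is no surviving spouse, so the entire estate passes to Manoj's descendants per capita at each generation.
At generation 1 (Tarun, Falguni, Eshan, Rajiv) there are 4 shares of (1)/4 = 1/4 each.
Living: Tarun and Eshan — each takes 1/4.
Deceased: Falguni and Rajiv. Their combined 1/2 is pooled and carried to generation 2.
At generation 2 (Kavita, Bhavna, Usha, Yamini) there are 4 shares of (1/2)/4 = 1/8 each.
Living: Kavita, Bhavna, Usha, and Yamini — each takes 1/8.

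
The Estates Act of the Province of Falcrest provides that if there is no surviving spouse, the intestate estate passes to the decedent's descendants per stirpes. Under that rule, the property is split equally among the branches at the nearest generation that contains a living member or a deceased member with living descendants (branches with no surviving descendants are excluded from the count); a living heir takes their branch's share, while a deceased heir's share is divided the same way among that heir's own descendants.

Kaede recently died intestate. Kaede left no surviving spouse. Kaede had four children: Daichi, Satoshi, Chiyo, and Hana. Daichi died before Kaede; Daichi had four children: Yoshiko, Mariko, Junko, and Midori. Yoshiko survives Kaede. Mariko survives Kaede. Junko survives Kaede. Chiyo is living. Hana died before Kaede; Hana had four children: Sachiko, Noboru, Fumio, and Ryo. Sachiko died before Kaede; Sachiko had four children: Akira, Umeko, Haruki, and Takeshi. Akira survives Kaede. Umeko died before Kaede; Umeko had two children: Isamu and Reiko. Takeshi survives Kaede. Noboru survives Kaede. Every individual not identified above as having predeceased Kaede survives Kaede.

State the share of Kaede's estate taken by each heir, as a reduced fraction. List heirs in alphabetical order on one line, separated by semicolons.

There is no surviving spouse, so the entire estate passes to Kaede's descendants per stirpes.
The estate is divided into 4 equal shares of 1/4 among Daichi, Satoshi, Chiyo, Hana.
Daichi predeceased; the 1/4 allotted to Daichi's branch passes to Daichi's issue by representation.
The 1/4 is divided into 4 equal shares of 1/16 among Yoshiko, Mariko, Junko, Midori.
Yoshiko is living and takes 1/16.
Mariko is living and takes 1/16.
Junko is living and takes 1/16.
Midori is living and takes 1/16.
Satoshi is living and takes 1/4.
Chiyo is living and takes 1/4.
Hana predeceased; the 1/4 allotted to Hana's branch passes to Hana's issue by representation.
The 1/4 is divided into 4 equal shares of 1/16 among Sachiko, Noboru, Fumio, Ryo.
Sachiko predeceased; the 1/16 allotted to Sachiko's branch passes to Sachiko's issue by representation.
The 1/16 is divided into 4 equal shares of 1/64 among Akira, Umeko, Haruki, Takeshi.
Akira is living and takes 1/64.
Umeko predeceased; the 1/64 allotted to Umeko's branch passes to Umeko's issue by representation.
The 1/64 is divided into 2 equal shares of 1/128 among Isamu, Reiko.
Isamu is living and takes 1/128.
Reiko is living and takes 1/128.
Haruki is living and takes 1/64.
Takeshi is living and takes 1/64.
Noboru is living and takes 1/16.
Fumio is living and takes 1/16.
Ryo is living and takes 1/16.

Akira 1/64; Chiyo 1/4; Fumio 1/16; Haruki 1/64; Isamu 1/128; Junko 1/16; Mariko 1/16; Midori 1/16; Noboru 1/16; Reiko 1/128; Ryo 1/16; Satoshi 1/4; Takeshi 1/64; Yoshiko 1/16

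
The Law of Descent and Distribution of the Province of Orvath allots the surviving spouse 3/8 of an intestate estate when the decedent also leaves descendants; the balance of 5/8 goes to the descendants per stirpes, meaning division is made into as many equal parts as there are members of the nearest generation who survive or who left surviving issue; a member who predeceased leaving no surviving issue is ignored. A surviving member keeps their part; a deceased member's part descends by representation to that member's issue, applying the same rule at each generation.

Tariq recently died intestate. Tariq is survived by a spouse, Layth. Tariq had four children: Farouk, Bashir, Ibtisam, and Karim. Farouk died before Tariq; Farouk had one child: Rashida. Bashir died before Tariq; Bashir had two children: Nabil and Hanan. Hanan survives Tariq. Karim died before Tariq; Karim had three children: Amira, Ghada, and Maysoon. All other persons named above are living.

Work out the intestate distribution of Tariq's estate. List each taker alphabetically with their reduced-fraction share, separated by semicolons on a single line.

Amira 5/96; Ghada 5/96; Hanan 5/64; Ibtisam 5/32; Layth 3/8; Maysoon 5/96; Nabil 5/64; Rashida 5/32

Layth, as surviving spouse, takes 3/8.
The remaining 5/8 passes to Tariq's descendants per stirpes.
The 5/8 is divided into 4 equal shares of 5/32 among Farouk, Bashir, Ibtisam, Karim.
Farouk predeceased; the 5/32 allotted to Farouk's branch passes to Farouk's issue by representation.
Rashida is the sole taker at this level and receives the full 5/32.
Bashir predeceased; the 5/32 allotted to Bashir's branch passes to Bashir's issue by representation.
The 5/32 is divided into 2 equal shares of 5/64 among Nabil, Hanan.
Nabil is living and takes 5/64.
Hanan is living and takes 5/64.
Ibtisam is living and takes 5/32.
Karim predeceased; the 5/32 allotted to Karim's branch passes to Karim's issue by representation.
The 5/32 is divided into 3 equal shares of 5/96 among Amira, Ghada, Maysoon.
Amira is living and takes 5/96.
Ghada is living and takes 5/96.
Maysoon is living and takes 5/96.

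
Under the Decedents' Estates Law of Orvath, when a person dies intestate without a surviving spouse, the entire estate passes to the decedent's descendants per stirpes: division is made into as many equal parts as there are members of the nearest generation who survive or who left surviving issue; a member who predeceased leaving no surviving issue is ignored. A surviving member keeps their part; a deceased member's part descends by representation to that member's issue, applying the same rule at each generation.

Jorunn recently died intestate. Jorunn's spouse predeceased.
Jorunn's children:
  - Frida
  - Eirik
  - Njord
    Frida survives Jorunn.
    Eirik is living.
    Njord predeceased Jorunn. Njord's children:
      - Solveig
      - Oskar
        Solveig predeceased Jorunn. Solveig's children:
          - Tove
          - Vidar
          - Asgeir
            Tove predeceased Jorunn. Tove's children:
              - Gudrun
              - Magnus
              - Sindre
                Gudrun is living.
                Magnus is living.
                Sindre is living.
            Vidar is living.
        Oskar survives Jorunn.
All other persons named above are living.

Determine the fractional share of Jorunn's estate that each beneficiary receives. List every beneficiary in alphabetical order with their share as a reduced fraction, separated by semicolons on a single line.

There is no surviving spouse, so the entire estate passes to Jorunn's descendants per stirpes.
The estate is divided into 3 equal shares of 1/3 among Frida, Eirik, Njord.
Frida is living and takes 1/3.
Eirik is living and takes 1/3.
Njord predeceased; the 1/3 allotted to Njord's branch passes to Njord's issue by representation.
The 1/3 is divided into 2 equal shares of 1/6 among Solveig, Oskar.
Solveig predeceased; the 1/6 allotted to Solveig's branch passes to Solveig's issue by representation.
The 1/6 is divided into 3 equal shares of 1/18 among Tove, Vidar, Asgeir.
Tove predeceased; the 1/18 allotted to Tove's branch passes to Tove's issue by representation.
The 1/18 is divided into 3 equal shares of 1/54 among Gudrun, Magnus, Sindre.
Gudrun is living and takes 1/54.
Magnus is living and takes 1/54.
Sindre is living and takes 1/54.
Vidar is living and takes 1/18.
Asgeir is living and takes 1/18.
Oskar is living and takes 1/6.

Asgeir 1/18; Eirik 1/3; Frida 1/3; Gudrun 1/54; Magnus 1/54; Oskar 1/6; Sindre 1/54; Vidar 1/18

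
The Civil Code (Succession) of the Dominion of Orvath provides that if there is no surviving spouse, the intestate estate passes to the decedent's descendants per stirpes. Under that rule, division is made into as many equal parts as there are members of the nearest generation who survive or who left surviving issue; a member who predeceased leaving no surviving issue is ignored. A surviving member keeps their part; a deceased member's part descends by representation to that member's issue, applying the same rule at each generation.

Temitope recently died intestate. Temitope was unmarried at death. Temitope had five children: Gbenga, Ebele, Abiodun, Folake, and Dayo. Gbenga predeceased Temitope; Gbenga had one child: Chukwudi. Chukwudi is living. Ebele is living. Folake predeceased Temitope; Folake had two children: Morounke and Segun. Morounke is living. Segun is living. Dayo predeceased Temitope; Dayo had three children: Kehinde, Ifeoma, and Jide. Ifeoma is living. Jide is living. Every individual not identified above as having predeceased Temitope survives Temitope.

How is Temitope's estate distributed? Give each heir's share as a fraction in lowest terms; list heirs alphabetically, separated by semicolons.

Abiodun 1/5; Chukwudi 1/5; Ebele 1/5; Ifeoma 1/15; Jide 1/15; Kehinde 1/15; Morounke 1/10; Segun 1/10

There is no surviving spouse, so the entire estate passes to Temitope's descendants per stirpes.
The estate is divided into 5 equal shares of 1/5 among Gbenga, Ebele, Abiodun, Folake, Dayo.
Gbenga predeceased; the 1/5 allotted to Gbenga's branch passes to Gbenga's issue by representation.
Chukwudi is the sole taker at this level and receives the full 1/5.
Ebele is living and takes 1/5.
Abiodun is living and takes 1/5.
Folake predeceased; the 1/5 allotted to Folake's branch passes to Folake's issue by representation.
The 1/5 is divided into 2 equal shares of 1/10 among Morounke, Segun.
Morounke is living and takes 1/10.
Segun is living and takes 1/10.
Dayo predeceased; the 1/5 allotted to Dayo's branch passes to Dayo's issue by representation.
The 1/5 is divided into 3 equal shares of 1/15 among Kehinde, Ifeoma, Jide.
Kehinde is living and takes 1/15.
Ifeoma is living and takes 1/15.
Jide is living and takes 1/15.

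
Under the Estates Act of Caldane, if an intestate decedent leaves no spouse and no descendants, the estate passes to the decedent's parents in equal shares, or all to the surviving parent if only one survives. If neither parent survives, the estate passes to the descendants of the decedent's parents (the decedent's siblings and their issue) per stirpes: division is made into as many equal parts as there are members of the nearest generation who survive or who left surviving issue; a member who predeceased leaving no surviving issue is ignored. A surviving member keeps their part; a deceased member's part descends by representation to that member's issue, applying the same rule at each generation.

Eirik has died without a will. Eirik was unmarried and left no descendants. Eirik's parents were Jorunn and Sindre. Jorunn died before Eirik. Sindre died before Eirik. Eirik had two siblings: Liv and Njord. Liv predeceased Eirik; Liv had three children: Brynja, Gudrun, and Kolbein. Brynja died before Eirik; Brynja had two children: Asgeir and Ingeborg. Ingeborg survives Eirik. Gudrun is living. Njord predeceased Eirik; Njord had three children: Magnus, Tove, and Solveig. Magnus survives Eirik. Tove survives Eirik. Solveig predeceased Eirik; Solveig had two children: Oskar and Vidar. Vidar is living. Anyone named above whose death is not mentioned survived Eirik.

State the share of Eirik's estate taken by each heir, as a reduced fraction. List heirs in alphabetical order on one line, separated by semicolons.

Asgeir 1/12; Gudrun 1/6; Ingeborg 1/12; Kolbein 1/6; Magnus 1/6; Oskar 1/12; Tove 1/6; Vidar 1/12

Neither parent survives and there are no descendants, so the estate passes to Eirik's siblings and their issue per stirpes.
The estate is divided into 2 equal shares of 1/2 among Liv, Njord.
Liv predeceased; the 1/2 allotted to Liv's branch passes to Liv's issue by representation.
The 1/2 is divided into 3 equal shares of 1/6 among Brynja, Gudrun, Kolbein.
Brynja predeceased; the 1/6 allotted to Brynja's branch passes to Brynja's issue by representation.
The 1/6 is divided into 2 equal shares of 1/12 among Asgeir, Ingeborg.
Asgeir is living and takes 1/12.
Ingeborg is living and takes 1/12.
Gudrun is living and takes 1/6.
Kolbein is living and takes 1/6.
Njord predeceased; the 1/2 allotted to Njord's branch passes to Njord's issue by representation.
The 1/2 is divided into 3 equal shares of 1/6 among Magnus, Tove, Solveig.
Magnus is living and takes 1/6.
Tove is living and takes 1/6.
Solveig predeceased; the 1/6 allotted to Solveig's branch passes to Solveig's issue by representation.
The 1/6 is divided into 2 equal shares of 1/12 among Oskar, Vidar.
Oskar is living and takes 1/12.
Vidar is living and takes 1/12.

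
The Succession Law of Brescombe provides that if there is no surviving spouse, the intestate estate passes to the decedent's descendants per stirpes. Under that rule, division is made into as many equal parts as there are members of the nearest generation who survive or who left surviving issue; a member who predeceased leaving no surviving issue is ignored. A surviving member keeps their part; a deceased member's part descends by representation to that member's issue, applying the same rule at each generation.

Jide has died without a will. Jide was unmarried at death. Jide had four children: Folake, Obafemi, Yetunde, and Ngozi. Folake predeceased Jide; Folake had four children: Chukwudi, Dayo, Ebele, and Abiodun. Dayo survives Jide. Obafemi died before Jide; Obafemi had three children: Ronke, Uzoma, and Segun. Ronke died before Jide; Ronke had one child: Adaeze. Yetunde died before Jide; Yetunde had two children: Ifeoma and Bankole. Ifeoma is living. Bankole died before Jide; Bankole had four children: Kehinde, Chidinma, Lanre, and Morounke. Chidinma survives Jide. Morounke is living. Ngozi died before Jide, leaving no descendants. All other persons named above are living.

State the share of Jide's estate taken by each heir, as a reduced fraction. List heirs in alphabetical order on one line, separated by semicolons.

Abiodun 1/12; Adaeze 1/9; Chidinma 1/24; Chukwudi 1/12; Dayo 1/12; Ebele 1/12; Ifeoma 1/6; Kehinde 1/24; Lanre 1/24; Morounke 1/24; Segun 1/9; Uzoma 1/9

There is no surviving spouse, so the entire estate passes to Jide's descendants per stirpes.
Ngozi left no surviving issue, so that branch lapses and is disregarded.
The estate is divided into 3 equal shares of 1/3 among Folake, Obafemi, Yetunde.
Folake predeceased; the 1/3 allotted to Folake's branch passes to Folake's issue by representation.
The 1/3 is divided into 4 equal shares of 1/12 among Chukwudi, Dayo, Ebele, Abiodun.
Chukwudi is living and takes 1/12.
Dayo is living and takes 1/12.
Ebele is living and takes 1/12.
Abiodun is living and takes 1/12.
Obafemi predeceased; the 1/3 allotted to Obafemi's branch passes to Obafemi's issue by representation.
The 1/3 is divided into 3 equal shares of 1/9 among Ronke, Uzoma, Segun.
Ronke predeceased; the 1/9 allotted to Ronke's branch passes to Ronke's issue by representation.
Adaeze is the sole taker at this level and receives the full 1/9.
Uzoma is living and takes 1/9.
Segun is living and takes 1/9.
Yetunde predeceased; the 1/3 allotted to Yetunde's branch passes to Yetunde's issue by representation.
The 1/3 is divided into 2 equal shares of 1/6 among Ifeoma, Bankole.
Ifeoma is living and takes 1/6.
Bankole predeceased; the 1/6 allotted to Bankole's branch passes to Bankole's issue by representation.
The 1/6 is divided into 4 equal shares of 1/24 among Kehinde, Chidinma, Lanre, Morounke.
Kehinde is living and takes 1/24.
Chidinma is living and takes 1/24.
Lanre is living and takes 1/24.
Morounke is living and takes 1/24.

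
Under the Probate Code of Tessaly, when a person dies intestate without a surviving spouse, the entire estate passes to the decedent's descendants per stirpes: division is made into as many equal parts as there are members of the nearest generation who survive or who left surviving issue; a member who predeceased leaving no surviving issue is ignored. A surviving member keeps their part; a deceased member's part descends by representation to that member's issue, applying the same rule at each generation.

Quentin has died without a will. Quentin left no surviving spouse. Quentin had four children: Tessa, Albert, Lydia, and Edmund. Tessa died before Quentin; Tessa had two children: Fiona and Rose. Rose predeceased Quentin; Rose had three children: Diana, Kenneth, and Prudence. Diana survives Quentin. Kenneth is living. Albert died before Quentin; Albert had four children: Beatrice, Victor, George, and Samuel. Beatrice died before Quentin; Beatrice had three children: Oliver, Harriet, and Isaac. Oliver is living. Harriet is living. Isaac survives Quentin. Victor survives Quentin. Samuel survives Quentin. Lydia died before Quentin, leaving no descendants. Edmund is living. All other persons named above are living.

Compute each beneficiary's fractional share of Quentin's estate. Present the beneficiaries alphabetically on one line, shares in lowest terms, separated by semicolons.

There is no surviving spouse, so the entire estate passes to Quentin's descendants per stirpes.
Lydia left no surviving issue, so that branch lapses and is disregarded.
The estate is divided into 3 equal shares of 1/3 among Tessa, Albert, Edmund.
Tessa predeceased; the 1/3 allotted to Tessa's branch passes to Tessa's issue by representation.
The 1/3 is divided into 2 equal shares of 1/6 among Fiona, Rose.
Fiona is living and takes 1/6.
Rose predeceased; the 1/6 allotted to Rose's branch passes to Rose's issue by representation.
The 1/6 is divided into 3 equal shares of 1/18 among Diana, Kenneth, Prudence.
Diana is living and takes 1/18.
Kenneth is living and takes 1/18.
Prudence is living and takes 1/18.
Albert predeceased; the 1/3 allotted to Albert's branch passes to Albert's issue by representation.
The 1/3 is divided into 4 equal shares of 1/12 among Beatrice, Victor, George, Samuel.
Beatrice predeceased; the 1/12 allotted to Beatrice's branch passes to Beatrice's issue by representation.
The 1/12 is divided into 3 equal shares of 1/36 among Oliver, Harriet, Isaac.
Oliver is living and takes 1/36.
Harriet is living and takes 1/36.
Isaac is living and takes 1/36.
Victor is living and takes 1/12.
George is living and takes 1/12.
Samuel is living and takes 1/12.
Edmund is living and takes 1/3.

Diana 1/18; Edmund 1/3; Fiona 1/6; George 1/12; Harriet 1/36; Isaac 1/36; Kenneth 1/18; Oliver 1/36; Prudence 1/18; Samuel 1/12; Victor 1/12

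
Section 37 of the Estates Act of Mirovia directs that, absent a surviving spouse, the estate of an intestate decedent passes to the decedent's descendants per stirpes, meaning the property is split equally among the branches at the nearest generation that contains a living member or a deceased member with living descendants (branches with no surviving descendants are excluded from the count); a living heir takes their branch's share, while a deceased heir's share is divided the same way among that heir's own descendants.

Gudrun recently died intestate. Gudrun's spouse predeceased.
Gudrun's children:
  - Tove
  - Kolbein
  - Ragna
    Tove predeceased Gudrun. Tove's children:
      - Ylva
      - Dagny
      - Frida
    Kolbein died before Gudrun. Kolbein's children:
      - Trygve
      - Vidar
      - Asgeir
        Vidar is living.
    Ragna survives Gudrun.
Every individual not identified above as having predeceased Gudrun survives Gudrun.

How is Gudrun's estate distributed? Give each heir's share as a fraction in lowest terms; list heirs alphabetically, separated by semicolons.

Asgeir 1/9; Dagny 1/9; Frida 1/9; Ragna 1/3; Trygve 1/9; Vidar 1/9; Ylva 1/9

There is no surviving spouse, so the entire estate passes to Gudrun's descendants per stirpes.
The estate is divided into 3 equal shares of 1/3 among Tove, Kolbein, Ragna.
Tove predeceased; the 1/3 allotted to Tove's branch passes to Tove's issue by representation.
The 1/3 is divided into 3 equal shares of 1/9 among Ylva, Dagny, Frida.
Ylva is living and takes 1/9.
Dagny is living and takes 1/9.
Frida is living and takes 1/9.
Kolbein predeceased; the 1/3 allotted to Kolbein's branch passes to Kolbein's issue by representation.
The 1/3 is divided into 3 equal shares of 1/9 among Trygve, Vidar, Asgeir.
Trygve is living and takes 1/9.
Vidar is living and takes 1/9.
Asgeir is living and takes 1/9.
Ragna is living and takes 1/3.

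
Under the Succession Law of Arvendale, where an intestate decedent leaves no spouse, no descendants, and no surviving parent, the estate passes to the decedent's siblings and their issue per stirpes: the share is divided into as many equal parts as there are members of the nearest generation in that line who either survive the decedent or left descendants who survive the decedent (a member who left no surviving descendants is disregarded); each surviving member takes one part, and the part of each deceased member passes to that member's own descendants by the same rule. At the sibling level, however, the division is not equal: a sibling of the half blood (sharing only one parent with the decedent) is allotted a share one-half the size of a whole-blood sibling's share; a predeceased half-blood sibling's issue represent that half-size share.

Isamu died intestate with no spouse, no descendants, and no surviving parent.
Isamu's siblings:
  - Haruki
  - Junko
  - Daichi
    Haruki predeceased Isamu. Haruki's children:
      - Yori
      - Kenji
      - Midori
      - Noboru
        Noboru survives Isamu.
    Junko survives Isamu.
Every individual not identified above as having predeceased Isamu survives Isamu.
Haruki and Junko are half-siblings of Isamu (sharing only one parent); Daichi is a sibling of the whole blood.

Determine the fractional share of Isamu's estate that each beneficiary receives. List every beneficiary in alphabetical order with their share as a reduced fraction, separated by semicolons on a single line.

No spouse, descendants, or parent survives, so the estate passes to Isamu's siblings per stirpes.
Half-blood siblings count for one-half the weight of whole-blood siblings at the initial division.
Dividing 1 in proportion to weights (total weight 2): Haruki (weight 1/2) → 1/4; Junko (weight 1/2) → 1/4; Daichi (weight 1) → 1/2.
Haruki predeceased; the 1/4 allotted to Haruki's branch passes to Haruki's issue by representation.
The 1/4 is divided into 4 equal shares of 1/16 among Yori, Kenji, Midori, Noboru.
Yori is living and takes 1/16.
Kenji is living and takes 1/16.
Midori is living and takes 1/16.
Noboru is living and takes 1/16.
Junko is living and takes 1/4.
Daichi is living and takes 1/2.

Daichi 1/2; Junko 1/4; Kenji 1/16; Midori 1/16; Noboru 1/16; Yori 1/16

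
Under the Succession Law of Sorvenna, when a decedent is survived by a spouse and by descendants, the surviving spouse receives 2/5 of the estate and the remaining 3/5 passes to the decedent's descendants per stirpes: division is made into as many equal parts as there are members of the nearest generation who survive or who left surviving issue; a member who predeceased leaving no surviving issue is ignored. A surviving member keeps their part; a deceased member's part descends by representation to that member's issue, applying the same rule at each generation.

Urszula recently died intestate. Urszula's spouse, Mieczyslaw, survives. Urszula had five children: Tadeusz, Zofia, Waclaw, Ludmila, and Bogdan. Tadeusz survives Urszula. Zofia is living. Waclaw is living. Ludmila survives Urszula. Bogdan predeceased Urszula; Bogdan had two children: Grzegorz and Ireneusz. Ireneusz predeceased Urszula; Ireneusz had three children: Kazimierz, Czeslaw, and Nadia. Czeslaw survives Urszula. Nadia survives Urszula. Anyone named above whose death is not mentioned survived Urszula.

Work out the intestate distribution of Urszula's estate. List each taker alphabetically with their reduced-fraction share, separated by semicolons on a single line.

Czeslaw 1/50; Grzegorz 3/50; Kazimierz 1/50; Ludmila 3/25; Mieczyslaw 2/5; Nadia 1/50; Tadeusz 3/25; Waclaw 3/25; Zofia 3/25

Mieczyslaw, as surviving spouse, takes 2/5.
The remaining 3/5 passes to Urszula's descendants per stirpes.
The 3/5 is divided into 5 equal shares of 3/25 among Tadeusz, Zofia, Waclaw, Ludmila, Bogdan.
Tadeusz is living and takes 3/25.
Zofia is living and takes 3/25.
Waclaw is living and takes 3/25.
Ludmila is living and takes 3/25.
Bogdan predeceased; the 3/25 allotted to Bogdan's branch passes to Bogdan's issue by representation.
The 3/25 is divided into 2 equal shares of 3/50 among Grzegorz, Ireneusz.
Grzegorz is living and takes 3/50.
Ireneusz predeceased; the 3/50 allotted to Ireneusz's branch passes to Ireneusz's issue by representation.
The 3/50 is divided into 3 equal shares of 1/50 among Kazimierz, Czeslaw, Nadia.
Kazimierz is living and takes 1/50.
Czeslaw is living and takes 1/50.
Nadia is living and takes 1/50.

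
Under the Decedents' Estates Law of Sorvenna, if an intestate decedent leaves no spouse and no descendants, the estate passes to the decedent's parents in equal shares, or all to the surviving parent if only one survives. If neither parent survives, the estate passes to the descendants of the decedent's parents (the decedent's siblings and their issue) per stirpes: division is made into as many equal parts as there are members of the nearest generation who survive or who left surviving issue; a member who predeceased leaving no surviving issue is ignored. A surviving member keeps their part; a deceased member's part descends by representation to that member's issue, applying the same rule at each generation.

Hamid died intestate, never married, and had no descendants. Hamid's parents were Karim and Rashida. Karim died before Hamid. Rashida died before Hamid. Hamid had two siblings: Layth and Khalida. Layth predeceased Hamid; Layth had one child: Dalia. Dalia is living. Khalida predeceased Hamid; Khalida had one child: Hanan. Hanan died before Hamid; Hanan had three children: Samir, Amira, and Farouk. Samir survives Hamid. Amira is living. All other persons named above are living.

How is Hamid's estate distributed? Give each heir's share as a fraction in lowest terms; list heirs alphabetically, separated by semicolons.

Neither parent survives and there are no descendants, so the estate passes to Hamid's siblings and their issue per stirpes.
The estate is divided into 2 equal shares of 1/2 among Layth, Khalida.
Layth predeceased; the 1/2 allotted to Layth's branch passes to Layth's issue by representation.
Dalia is the sole taker at this level and receives the full 1/2.
Khalida predeceased; the 1/2 allotted to Khalida's branch passes to Khalida's issue by representation.
Hanan's line is the sole branch at this level, so the full 1/2 passes to Hanan's issue by representation.
The 1/2 is divided into 3 equal shares of 1/6 among Samir, Amira, Farouk.
Samir is living and takes 1/6.
Amira is living and takes 1/6.
Farouk is living and takes 1/6.

Amira 1/6; Dalia 1/2; Farouk 1/6; Samir 1/6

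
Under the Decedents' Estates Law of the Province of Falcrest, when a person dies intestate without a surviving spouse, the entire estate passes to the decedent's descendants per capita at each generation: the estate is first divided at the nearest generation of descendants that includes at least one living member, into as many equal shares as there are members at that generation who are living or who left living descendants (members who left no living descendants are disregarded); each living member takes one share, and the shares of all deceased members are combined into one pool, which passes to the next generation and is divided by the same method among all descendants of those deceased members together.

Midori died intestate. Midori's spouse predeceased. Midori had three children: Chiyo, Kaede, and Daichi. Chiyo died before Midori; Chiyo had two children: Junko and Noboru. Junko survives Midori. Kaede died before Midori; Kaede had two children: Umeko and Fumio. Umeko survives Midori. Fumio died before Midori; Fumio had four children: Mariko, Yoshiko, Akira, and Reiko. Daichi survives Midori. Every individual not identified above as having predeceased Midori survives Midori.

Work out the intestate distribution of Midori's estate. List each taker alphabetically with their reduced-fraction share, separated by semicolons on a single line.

Akira 1/24; Daichi 1/3; Junko 1/6; Mariko 1/24; Noboru 1/6; Reiko 1/24; Umeko 1/6; Yoshiko 1/24

There is no surviving spouse, so the entire estate passes to Midori's descendants per capita at each generation.
At generation 1 (Chiyo, Kaede, Daichi) there are 3 shares of (1)/3 = 1/3 each.
Living: Daichi — each takes 1/3.
Deceased: Chiyo and Kaede. Their combined 2/3 is pooled and carried to generation 2.
At generation 2 (Junko, Noboru, Umeko, Fumio) there are 4 shares of (2/3)/4 = 1/6 each.
Living: Junko, Noboru, and Umeko — each takes 1/6.
Deceased: Fumio. That 1/6 share is carried to generation 3.
At generation 3 (Mariko, Yoshiko, Akira, Reiko) there are 4 shares of (1/6)/4 = 1/24 each.
Living: Mariko, Yoshiko, Akira, and Reiko — each takes 1/24.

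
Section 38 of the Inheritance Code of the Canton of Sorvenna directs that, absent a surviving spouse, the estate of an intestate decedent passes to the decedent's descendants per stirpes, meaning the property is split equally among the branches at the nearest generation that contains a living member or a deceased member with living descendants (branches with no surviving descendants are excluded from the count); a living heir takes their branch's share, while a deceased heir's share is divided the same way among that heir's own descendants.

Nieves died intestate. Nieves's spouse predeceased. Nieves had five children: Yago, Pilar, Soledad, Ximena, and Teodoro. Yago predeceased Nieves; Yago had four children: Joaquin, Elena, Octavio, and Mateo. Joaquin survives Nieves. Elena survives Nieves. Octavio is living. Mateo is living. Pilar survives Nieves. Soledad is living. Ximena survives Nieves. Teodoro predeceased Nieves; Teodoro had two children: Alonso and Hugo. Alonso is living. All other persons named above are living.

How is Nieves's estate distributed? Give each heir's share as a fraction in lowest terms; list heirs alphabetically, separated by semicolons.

There is no surviving spouse, so the entire estate passes to Nieves's descendants per stirpes.
The estate is divided into 5 equal shares of 1/5 among Yago, Pilar, Soledad, Ximena, Teodoro.
Yago predeceased; the 1/5 allotted to Yago's branch passes to Yago's issue by representation.
The 1/5 is divided into 4 equal shares of 1/20 among Joaquin, Elena, Octavio, Mateo.
Joaquin is living and takes 1/20.
Elena is living and takes 1/20.
Octavio is living and takes 1/20.
Mateo is living and takes 1/20.
Pilar is living and takes 1/5.
Soledad is living and takes 1/5.
Ximena is living and takes 1/5.
Teodoro predeceased; the 1/5 allotted to Teodoro's branch passes to Teodoro's issue by representation.
The 1/5 is divided into 2 equal shares of 1/10 among Alonso, Hugo.
Alonso is living and takes 1/10.
Hugo is living and takes 1/10.

Alonso 1/10; Elena 1/20; Hugo 1/10; Joaquin 1/20; Mateo 1/20; Octavio 1/20; Pilar 1/5; Soledad 1/5; Ximena 1/5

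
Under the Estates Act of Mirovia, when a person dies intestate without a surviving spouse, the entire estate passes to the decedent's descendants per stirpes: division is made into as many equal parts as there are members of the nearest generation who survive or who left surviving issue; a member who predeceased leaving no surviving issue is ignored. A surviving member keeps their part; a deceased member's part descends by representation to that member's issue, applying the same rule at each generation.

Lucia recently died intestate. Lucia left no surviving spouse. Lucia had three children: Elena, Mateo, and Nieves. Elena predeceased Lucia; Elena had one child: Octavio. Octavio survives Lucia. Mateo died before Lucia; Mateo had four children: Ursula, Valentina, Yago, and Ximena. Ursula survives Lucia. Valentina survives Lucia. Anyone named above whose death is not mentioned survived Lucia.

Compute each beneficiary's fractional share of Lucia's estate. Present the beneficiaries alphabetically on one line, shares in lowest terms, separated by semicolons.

There is no surviving spouse, so the entire estate passes to Lucia's descendants per stirpes.
The estate is divided into 3 equal shares of 1/3 among Elena, Mateo, Nieves.
Elena predeceased; the 1/3 allotted to Elena's branch passes to Elena's issue by representation.
Octavio is the sole taker at this level and receives the full 1/3.
Mateo predeceased; the 1/3 allotted to Mateo's branch passes to Mateo's issue by representation.
The 1/3 is divided into 4 equal shares of 1/12 among Ursula, Valentina, Yago, Ximena.
Ursula is living and takes 1/12.
Valentina is living and takes 1/12.
Yago is living and takes 1/12.
Ximena is living and takes 1/12.
Nieves is living and takes 1/3.

Nieves 1/3; Octavio 1/3; Ursula 1/12; Valentina 1/12; Ximena 1/12; Yago 1/12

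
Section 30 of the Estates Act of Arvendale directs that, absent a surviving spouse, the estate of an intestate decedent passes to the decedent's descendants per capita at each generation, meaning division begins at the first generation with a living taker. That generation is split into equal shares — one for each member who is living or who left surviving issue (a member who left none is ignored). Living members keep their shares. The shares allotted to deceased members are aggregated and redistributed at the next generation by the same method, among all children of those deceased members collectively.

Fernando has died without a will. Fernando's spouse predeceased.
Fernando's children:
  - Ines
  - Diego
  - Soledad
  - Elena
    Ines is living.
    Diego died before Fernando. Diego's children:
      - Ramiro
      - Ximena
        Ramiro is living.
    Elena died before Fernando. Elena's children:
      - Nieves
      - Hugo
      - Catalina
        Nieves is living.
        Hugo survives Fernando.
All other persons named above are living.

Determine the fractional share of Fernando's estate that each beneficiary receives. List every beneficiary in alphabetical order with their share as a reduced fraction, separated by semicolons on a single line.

Catalina 1/10; Hugo 1/10; Ines 1/4; Nieves 1/10; Ramiro 1/10; Soledad 1/4; Ximena 1/10

There is no surviving spouse, so the entire estate passes to Fernando's descendants per capita at each generation.
At generation 1 (Ines, Diego, Soledad, Elena) there are 4 shares of (1)/4 = 1/4 each.
Living: Ines and Soledad — each takes 1/4.
Deceased: Diego and Elena. Their combined 1/2 is pooled and carried to generation 2.
At generation 2 (Ramiro, Ximena, Nieves, Hugo, Catalina) there are 5 shares of (1/2)/5 = 1/10 each.
Living: Ramiro, Ximena, Nieves, Hugo, and Catalina — each takes 1/10.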